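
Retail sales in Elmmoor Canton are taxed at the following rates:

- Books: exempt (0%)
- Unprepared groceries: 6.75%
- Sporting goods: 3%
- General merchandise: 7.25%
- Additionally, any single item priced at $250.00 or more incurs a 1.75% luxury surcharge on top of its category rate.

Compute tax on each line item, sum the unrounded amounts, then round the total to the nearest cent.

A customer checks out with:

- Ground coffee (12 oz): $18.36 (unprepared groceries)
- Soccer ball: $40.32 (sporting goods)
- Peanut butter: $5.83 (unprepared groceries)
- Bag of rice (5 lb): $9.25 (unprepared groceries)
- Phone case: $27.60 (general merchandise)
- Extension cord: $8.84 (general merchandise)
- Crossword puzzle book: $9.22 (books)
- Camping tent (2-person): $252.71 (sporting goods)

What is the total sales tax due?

Ground coffee (12 oz) $18.36: unprepared groceries → 6.75% → $1.2393
Soccer ball $40.32: sporting goods → 3% → $1.2096
Peanut butter $5.83: unprepared groceries → 6.75% → $0.393525
Bag of rice (5 lb) $9.25: unprepared groceries → 6.75% → $0.624375
Phone case $27.60: general merchandise → 7.25% → $2.001
Extension cord $8.84: general merchandise → 7.25% → $0.6409
Crossword puzzle book $9.22: books → 0% → $0.00
Camping tent (2-person) $252.71: sporting goods → 3% + 1.75% surcharge = 4.75% → $12.003725
Unrounded tax sum = $18.112425 → $18.11

$18.11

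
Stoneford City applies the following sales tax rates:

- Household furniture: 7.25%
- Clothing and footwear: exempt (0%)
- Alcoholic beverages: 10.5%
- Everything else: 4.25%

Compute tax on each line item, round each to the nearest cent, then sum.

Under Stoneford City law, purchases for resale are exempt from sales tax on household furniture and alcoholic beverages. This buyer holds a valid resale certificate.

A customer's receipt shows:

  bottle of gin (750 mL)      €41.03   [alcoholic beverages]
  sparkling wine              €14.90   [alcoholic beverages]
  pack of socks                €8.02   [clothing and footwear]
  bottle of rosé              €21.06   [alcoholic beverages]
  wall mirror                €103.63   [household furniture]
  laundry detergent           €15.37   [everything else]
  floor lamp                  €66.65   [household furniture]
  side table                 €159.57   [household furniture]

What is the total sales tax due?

€0.65

Bottle of gin (750 mL) €41.03: alcoholic beverages, buyer-exempt → 0% → €0.00
Sparkling wine €14.90: alcoholic beverages, buyer-exempt → 0% → €0.00
Pack of socks €8.02: clothing and footwear → 0% → €0.00
Bottle of rosé €21.06: alcoholic beverages, buyer-exempt → 0% → €0.00
Wall mirror €103.63: household furniture, buyer-exempt → 0% → €0.00
Laundry detergent €15.37: everything else → 4.25% → €0.65
Floor lamp €66.65: household furniture, buyer-exempt → 0% → €0.00
Side table €159.57: household furniture, buyer-exempt → 0% → €0.00
Total tax = €0.65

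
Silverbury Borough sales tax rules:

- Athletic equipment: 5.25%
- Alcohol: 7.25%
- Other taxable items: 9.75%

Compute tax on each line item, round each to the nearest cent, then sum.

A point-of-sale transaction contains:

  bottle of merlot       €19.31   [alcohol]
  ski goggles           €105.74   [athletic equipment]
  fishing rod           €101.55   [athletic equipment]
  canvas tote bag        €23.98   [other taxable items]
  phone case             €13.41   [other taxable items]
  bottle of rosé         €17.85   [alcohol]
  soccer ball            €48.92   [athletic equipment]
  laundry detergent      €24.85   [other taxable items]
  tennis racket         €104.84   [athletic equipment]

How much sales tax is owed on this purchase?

€27.71

Bottle of merlot €19.31: alcohol → 7.25% → €1.40
Ski goggles €105.74: athletic equipment → 5.25% → €5.55
Fishing rod €101.55: athletic equipment → 5.25% → €5.33
Canvas tote bag €23.98: other taxable items → 9.75% → €2.34
Phone case €13.41: other taxable items → 9.75% → €1.31
Bottle of rosé €17.85: alcohol → 7.25% → €1.29
Soccer ball €48.92: athletic equipment → 5.25% → €2.57
Laundry detergent €24.85: other taxable items → 9.75% → €2.42
Tennis racket €104.84: athletic equipment → 5.25% → €5.50
Total tax = €1.40 + €5.55 + €5.33 + €2.34 + €1.31 + €1.29 + €2.57 + €2.42 + €5.50 = €27.71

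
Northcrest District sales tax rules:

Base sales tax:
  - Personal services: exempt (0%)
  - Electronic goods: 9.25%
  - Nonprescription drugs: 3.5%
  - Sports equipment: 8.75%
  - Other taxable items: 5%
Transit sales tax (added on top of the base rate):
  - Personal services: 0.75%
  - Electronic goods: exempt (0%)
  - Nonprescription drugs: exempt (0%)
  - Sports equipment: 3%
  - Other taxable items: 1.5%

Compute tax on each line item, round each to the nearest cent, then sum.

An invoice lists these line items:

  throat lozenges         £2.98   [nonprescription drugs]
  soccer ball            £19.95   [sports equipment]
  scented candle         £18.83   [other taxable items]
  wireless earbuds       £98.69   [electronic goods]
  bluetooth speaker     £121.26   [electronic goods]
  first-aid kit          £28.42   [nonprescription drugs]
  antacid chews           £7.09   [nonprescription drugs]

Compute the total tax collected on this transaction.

£25.25

Throat lozenges £2.98: nonprescription drugs → 3.5% + 0% transit = 3.5% → £0.10
Soccer ball £19.95: sports equipment → 8.75% + 3% transit = 11.75% → £2.34
Scented candle £18.83: other taxable items → 5% + 1.5% transit = 6.5% → £1.22
Wireless earbuds £98.69: electronic goods → 9.25% + 0% transit = 9.25% → £9.13
Bluetooth speaker £121.26: electronic goods → 9.25% + 0% transit = 9.25% → £11.22
First-aid kit £28.42: nonprescription drugs → 3.5% + 0% transit = 3.5% → £0.99
Antacid chews £7.09: nonprescription drugs → 3.5% + 0% transit = 3.5% → £0.25
Total tax = £0.10 + £2.34 + £1.22 + £9.13 + £11.22 + £0.99 + £0.25 = £25.25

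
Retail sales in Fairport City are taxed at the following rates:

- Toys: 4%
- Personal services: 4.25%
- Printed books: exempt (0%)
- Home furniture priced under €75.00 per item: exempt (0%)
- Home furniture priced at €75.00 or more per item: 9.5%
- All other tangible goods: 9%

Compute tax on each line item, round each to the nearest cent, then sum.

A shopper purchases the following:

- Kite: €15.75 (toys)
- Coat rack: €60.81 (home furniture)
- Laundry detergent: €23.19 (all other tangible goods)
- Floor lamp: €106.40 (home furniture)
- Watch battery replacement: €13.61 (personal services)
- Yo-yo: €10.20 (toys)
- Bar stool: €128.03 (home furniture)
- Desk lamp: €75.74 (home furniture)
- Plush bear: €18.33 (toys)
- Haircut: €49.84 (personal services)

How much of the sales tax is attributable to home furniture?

Coat rack €60.81: home furniture, under €75.00 → 0% → €0.00
Floor lamp €106.40: home furniture, €75.00 or more → 9.5% → €10.11
Bar stool €128.03: home furniture, €75.00 or more → 9.5% → €12.16
Desk lamp €75.74: home furniture, €75.00 or more → 9.5% → €7.20
Tax on home furniture = €0.00 + €10.11 + €12.16 + €7.20 = €29.47

€29.47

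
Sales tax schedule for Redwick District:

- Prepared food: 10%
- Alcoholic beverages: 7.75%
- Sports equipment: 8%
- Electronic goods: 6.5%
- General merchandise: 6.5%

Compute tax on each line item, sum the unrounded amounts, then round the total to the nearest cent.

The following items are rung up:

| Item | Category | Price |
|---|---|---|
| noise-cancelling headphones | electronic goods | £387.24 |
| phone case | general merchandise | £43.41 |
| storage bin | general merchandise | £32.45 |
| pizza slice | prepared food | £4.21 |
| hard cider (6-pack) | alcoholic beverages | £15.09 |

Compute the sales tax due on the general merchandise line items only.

Phone case £43.41: general merchandise → 6.5% → £2.82165
Storage bin £32.45: general merchandise → 6.5% → £2.10925
Tax on general merchandise: unrounded sum = £4.9309 → £4.93

£4.93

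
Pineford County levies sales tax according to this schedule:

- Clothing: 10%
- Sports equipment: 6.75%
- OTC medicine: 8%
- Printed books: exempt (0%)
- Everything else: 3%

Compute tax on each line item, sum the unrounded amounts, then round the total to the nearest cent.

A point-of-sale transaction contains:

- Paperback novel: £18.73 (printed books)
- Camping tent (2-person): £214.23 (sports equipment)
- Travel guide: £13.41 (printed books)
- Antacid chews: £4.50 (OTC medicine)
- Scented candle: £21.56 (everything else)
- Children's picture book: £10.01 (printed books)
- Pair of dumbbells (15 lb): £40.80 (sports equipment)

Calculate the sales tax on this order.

£18.22

Paperback novel £18.73: printed books → 0% → £0.00
Camping tent (2-person) £214.23: sports equipment → 6.75% → £14.460525
Travel guide £13.41: printed books → 0% → £0.00
Antacid chews £4.50: OTC medicine → 8% → £0.36
Scented candle £21.56: everything else → 3% → £0.6468
Children's picture book £10.01: printed books → 0% → £0.00
Pair of dumbbells (15 lb) £40.80: sports equipment → 6.75% → £2.754
Unrounded tax sum = £18.221325 → £18.22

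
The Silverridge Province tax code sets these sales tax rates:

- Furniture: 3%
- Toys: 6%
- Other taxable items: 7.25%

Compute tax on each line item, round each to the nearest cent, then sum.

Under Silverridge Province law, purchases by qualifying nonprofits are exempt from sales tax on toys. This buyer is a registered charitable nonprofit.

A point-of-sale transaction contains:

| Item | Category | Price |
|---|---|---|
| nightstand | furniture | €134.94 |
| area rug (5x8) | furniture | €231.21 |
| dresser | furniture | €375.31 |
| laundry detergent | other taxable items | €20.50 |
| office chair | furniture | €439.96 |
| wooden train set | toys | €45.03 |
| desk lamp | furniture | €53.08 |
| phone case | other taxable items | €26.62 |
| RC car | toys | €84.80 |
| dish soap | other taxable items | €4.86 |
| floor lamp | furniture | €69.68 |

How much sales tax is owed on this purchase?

Nightstand €134.94: furniture → 3% → €4.05
Area rug (5x8) €231.21: furniture → 3% → €6.94
Dresser €375.31: furniture → 3% → €11.26
Laundry detergent €20.50: other taxable items → 7.25% → €1.49
Office chair €439.96: furniture → 3% → €13.20
Wooden train set €45.03: toys, buyer-exempt → 0% → €0.00
Desk lamp €53.08: furniture → 3% → €1.59
Phone case €26.62: other taxable items → 7.25% → €1.93
RC car €84.80: toys, buyer-exempt → 0% → €0.00
Dish soap €4.86: other taxable items → 7.25% → €0.35
Floor lamp €69.68: furniture → 3% → €2.09
Total tax = €4.05 + €6.94 + €11.26 + €1.49 + €13.20 + €1.59 + €1.93 + €0.35 + €2.09 = €42.90

€42.90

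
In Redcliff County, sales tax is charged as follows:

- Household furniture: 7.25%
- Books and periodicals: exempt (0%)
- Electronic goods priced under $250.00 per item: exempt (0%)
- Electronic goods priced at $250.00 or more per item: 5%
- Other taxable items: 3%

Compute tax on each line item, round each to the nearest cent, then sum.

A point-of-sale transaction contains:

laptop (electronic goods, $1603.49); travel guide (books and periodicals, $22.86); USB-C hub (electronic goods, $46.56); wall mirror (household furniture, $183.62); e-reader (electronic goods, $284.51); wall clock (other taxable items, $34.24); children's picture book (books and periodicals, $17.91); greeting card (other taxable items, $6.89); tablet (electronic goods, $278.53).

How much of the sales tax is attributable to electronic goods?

Laptop $1603.49: electronic goods, $250.00 or more → 5% → $80.17
USB-C hub $46.56: electronic goods, under $250.00 → 0% → $0.00
E-reader $284.51: electronic goods, $250.00 or more → 5% → $14.23
Tablet $278.53: electronic goods, $250.00 or more → 5% → $13.93
Tax on electronic goods = $80.17 + $0.00 + $14.23 + $13.93 = $108.33

$108.33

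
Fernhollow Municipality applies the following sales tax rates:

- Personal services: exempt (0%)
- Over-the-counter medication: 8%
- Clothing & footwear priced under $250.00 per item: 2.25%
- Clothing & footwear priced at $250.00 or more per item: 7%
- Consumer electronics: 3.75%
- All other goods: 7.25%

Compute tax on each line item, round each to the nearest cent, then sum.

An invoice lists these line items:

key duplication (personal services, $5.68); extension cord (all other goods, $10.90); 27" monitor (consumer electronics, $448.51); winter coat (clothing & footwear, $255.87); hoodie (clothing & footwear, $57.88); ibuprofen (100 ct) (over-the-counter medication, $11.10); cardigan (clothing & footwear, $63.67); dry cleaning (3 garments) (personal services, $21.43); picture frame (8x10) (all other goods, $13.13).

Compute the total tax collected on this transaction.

$40.09

Key duplication $5.68: personal services → 0% → $0.00
Extension cord $10.90: all other goods → 7.25% → $0.79
27" monitor $448.51: consumer electronics → 3.75% → $16.82
Winter coat $255.87: clothing & footwear, $250.00 or more → 7% → $17.91
Hoodie $57.88: clothing & footwear, under $250.00 → 2.25% → $1.30
Ibuprofen (100 ct) $11.10: over-the-counter medication → 8% → $0.89
Cardigan $63.67: clothing & footwear, under $250.00 → 2.25% → $1.43
Dry cleaning (3 garments) $21.43: personal services → 0% → $0.00
Picture frame (8x10) $13.13: all other goods → 7.25% → $0.95
Total tax = $0.79 + $16.82 + $17.91 + $1.30 + $0.89 + $1.43 + $0.95 = $40.09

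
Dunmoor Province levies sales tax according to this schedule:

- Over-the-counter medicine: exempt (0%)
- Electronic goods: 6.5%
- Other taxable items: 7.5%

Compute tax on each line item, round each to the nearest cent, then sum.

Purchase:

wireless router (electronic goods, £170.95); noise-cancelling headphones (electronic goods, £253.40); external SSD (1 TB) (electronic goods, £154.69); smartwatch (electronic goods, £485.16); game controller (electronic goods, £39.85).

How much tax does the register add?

£71.76

Wireless router £170.95: electronic goods → 6.5% → £11.11
Noise-cancelling headphones £253.40: electronic goods → 6.5% → £16.47
External SSD (1 TB) £154.69: electronic goods → 6.5% → £10.05
Smartwatch £485.16: electronic goods → 6.5% → £31.54
Game controller £39.85: electronic goods → 6.5% → £2.59
Total tax = £11.11 + £16.47 + £10.05 + £31.54 + £2.59 = £71.76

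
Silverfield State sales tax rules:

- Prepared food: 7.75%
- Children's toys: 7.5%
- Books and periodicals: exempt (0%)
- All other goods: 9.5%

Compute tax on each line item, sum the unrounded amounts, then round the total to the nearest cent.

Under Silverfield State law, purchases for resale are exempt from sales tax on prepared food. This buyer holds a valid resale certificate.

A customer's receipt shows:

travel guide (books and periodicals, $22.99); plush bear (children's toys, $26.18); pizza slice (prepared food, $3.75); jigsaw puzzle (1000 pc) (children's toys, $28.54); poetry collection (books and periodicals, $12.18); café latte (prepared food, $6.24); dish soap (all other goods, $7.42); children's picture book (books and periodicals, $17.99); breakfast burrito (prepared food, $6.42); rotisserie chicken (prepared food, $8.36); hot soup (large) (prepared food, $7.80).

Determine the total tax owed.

Travel guide $22.99: books and periodicals → 0% → $0.00
Plush bear $26.18: children's toys → 7.5% → $1.9635
Pizza slice $3.75: prepared food, buyer-exempt → 0% → $0.00
Jigsaw puzzle (1000 pc) $28.54: children's toys → 7.5% → $2.1405
Poetry collection $12.18: books and periodicals → 0% → $0.00
Café latte $6.24: prepared food, buyer-exempt → 0% → $0.00
Dish soap $7.42: all other goods → 9.5% → $0.7049
Children's picture book $17.99: books and periodicals → 0% → $0.00
Breakfast burrito $6.42: prepared food, buyer-exempt → 0% → $0.00
Rotisserie chicken $8.36: prepared food, buyer-exempt → 0% → $0.00
Hot soup (large) $7.80: prepared food, buyer-exempt → 0% → $0.00
Unrounded tax sum = $4.8089 → $4.81

$4.81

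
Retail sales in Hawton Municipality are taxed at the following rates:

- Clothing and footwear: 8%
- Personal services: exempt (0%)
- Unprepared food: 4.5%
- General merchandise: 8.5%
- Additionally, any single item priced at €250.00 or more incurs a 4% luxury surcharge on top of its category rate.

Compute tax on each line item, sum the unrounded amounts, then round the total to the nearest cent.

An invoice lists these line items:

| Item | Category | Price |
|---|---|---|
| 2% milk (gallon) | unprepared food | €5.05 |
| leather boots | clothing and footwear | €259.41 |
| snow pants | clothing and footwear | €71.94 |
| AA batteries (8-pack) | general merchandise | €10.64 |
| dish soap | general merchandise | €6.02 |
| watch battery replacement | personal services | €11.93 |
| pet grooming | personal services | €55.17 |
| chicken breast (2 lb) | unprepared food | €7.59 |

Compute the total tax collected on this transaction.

€38.87

2% milk (gallon) €5.05: unprepared food → 4.5% → €0.22725
Leather boots €259.41: clothing and footwear → 8% + 4% surcharge = 12% → €31.1292
Snow pants €71.94: clothing and footwear → 8% → €5.7552
AA batteries (8-pack) €10.64: general merchandise → 8.5% → €0.9044
Dish soap €6.02: general merchandise → 8.5% → €0.5117
Watch battery replacement €11.93: personal services → 0% → €0.00
Pet grooming €55.17: personal services → 0% → €0.00
Chicken breast (2 lb) €7.59: unprepared food → 4.5% → €0.34155
Unrounded tax sum = €38.8693 → €38.87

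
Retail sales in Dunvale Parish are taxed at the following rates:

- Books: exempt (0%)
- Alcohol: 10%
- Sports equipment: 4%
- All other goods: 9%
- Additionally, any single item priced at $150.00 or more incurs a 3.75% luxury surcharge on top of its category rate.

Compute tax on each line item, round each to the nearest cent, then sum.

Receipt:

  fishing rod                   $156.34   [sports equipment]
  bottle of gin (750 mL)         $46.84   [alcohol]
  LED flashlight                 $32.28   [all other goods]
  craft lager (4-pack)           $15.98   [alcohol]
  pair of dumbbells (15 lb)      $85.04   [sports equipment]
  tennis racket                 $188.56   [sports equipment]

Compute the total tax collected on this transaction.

Fishing rod $156.34: sports equipment → 4% + 3.75% surcharge = 7.75% → $12.12
Bottle of gin (750 mL) $46.84: alcohol → 10% → $4.68
LED flashlight $32.28: all other goods → 9% → $2.91
Craft lager (4-pack) $15.98: alcohol → 10% → $1.60
Pair of dumbbells (15 lb) $85.04: sports equipment → 4% → $3.40
Tennis racket $188.56: sports equipment → 4% + 3.75% surcharge = 7.75% → $14.61
Total tax = $12.12 + $4.68 + $2.91 + $1.60 + $3.40 + $14.61 = $39.32

$39.32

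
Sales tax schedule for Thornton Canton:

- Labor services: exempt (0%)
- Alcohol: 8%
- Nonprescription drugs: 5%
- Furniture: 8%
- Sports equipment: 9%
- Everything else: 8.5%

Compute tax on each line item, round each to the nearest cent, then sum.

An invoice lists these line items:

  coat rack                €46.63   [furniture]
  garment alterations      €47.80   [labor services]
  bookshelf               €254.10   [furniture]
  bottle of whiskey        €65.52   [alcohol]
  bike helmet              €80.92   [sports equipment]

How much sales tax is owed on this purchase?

Coat rack €46.63: furniture → 8% → €3.73
Garment alterations €47.80: labor services → 0% → €0.00
Bookshelf €254.10: furniture → 8% → €20.33
Bottle of whiskey €65.52: alcohol → 8% → €5.24
Bike helmet €80.92: sports equipment → 9% → €7.28
Total tax = €3.73 + €20.33 + €5.24 + €7.28 = €36.58

€36.58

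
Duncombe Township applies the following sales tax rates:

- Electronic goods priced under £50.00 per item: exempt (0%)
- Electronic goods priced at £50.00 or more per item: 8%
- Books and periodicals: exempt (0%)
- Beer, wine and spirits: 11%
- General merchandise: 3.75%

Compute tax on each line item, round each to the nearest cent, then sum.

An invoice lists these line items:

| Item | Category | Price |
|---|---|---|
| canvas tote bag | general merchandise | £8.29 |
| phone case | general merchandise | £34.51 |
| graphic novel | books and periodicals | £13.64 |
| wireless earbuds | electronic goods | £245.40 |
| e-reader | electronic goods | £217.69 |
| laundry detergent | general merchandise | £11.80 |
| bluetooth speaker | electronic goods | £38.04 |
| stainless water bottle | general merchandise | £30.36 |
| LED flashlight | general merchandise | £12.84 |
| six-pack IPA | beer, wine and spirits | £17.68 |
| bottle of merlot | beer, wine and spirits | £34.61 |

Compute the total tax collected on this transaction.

Canvas tote bag £8.29: general merchandise → 3.75% → £0.31
Phone case £34.51: general merchandise → 3.75% → £1.29
Graphic novel £13.64: books and periodicals → 0% → £0.00
Wireless earbuds £245.40: electronic goods, £50.00 or more → 8% → £19.63
E-reader £217.69: electronic goods, £50.00 or more → 8% → £17.42
Laundry detergent £11.80: general merchandise → 3.75% → £0.44
Bluetooth speaker £38.04: electronic goods, under £50.00 → 0% → £0.00
Stainless water bottle £30.36: general merchandise → 3.75% → £1.14
LED flashlight £12.84: general merchandise → 3.75% → £0.48
Six-pack IPA £17.68: beer, wine and spirits → 11% → £1.94
Bottle of merlot £34.61: beer, wine and spirits → 11% → £3.81
Total tax = £0.31 + £1.29 + £19.63 + £17.42 + £0.44 + £1.14 + £0.48 + £1.94 + £3.81 = £46.46

£46.46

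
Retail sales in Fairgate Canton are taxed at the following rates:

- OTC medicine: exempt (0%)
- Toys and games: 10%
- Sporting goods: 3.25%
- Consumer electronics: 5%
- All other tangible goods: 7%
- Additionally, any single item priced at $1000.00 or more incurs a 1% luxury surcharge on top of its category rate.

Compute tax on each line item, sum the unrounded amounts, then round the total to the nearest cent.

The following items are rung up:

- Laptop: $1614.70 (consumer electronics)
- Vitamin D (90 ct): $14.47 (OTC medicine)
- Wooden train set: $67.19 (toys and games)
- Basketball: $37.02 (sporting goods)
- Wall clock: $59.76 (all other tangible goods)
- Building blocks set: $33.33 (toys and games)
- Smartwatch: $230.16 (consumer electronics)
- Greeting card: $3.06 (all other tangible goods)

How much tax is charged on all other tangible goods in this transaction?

$4.40

Wall clock $59.76: all other tangible goods → 7% → $4.1832
Greeting card $3.06: all other tangible goods → 7% → $0.2142
Tax on all other tangible goods: unrounded sum = $4.3974 → $4.40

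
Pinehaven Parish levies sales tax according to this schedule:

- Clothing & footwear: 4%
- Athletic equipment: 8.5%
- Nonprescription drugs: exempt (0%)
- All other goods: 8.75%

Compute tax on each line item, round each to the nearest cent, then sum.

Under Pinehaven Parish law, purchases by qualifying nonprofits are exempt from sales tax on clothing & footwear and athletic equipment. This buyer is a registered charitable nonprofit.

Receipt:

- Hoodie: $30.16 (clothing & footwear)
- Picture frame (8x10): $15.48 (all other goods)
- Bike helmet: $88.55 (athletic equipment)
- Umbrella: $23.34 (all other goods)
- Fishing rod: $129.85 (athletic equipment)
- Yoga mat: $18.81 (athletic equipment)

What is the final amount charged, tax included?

$309.58

Hoodie $30.16: clothing & footwear, buyer-exempt → 0% → $0.00
Picture frame (8x10) $15.48: all other goods → 8.75% → $1.35
Bike helmet $88.55: athletic equipment, buyer-exempt → 0% → $0.00
Umbrella $23.34: all other goods → 8.75% → $2.04
Fishing rod $129.85: athletic equipment, buyer-exempt → 0% → $0.00
Yoga mat $18.81: athletic equipment, buyer-exempt → 0% → $0.00
Subtotal = $306.19; tax = $3.39; total due = $309.58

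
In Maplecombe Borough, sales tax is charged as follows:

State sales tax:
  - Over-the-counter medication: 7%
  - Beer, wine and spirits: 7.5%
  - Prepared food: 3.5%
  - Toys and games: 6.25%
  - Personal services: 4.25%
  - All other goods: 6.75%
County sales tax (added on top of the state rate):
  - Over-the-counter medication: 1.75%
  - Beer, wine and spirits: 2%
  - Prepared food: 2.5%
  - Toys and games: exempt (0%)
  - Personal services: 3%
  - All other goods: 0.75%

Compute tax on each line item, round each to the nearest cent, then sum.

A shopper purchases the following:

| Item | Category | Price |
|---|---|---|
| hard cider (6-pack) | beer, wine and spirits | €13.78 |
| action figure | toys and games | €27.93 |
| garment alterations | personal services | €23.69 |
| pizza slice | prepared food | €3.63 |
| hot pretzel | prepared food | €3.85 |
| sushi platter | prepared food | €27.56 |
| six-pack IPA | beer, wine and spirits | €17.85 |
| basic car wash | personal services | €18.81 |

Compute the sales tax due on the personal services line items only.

€3.08

Garment alterations €23.69: personal services → 4.25% + 3% county = 7.25% → €1.72
Basic car wash €18.81: personal services → 4.25% + 3% county = 7.25% → €1.36
Tax on personal services = €1.72 + €1.36 = €3.08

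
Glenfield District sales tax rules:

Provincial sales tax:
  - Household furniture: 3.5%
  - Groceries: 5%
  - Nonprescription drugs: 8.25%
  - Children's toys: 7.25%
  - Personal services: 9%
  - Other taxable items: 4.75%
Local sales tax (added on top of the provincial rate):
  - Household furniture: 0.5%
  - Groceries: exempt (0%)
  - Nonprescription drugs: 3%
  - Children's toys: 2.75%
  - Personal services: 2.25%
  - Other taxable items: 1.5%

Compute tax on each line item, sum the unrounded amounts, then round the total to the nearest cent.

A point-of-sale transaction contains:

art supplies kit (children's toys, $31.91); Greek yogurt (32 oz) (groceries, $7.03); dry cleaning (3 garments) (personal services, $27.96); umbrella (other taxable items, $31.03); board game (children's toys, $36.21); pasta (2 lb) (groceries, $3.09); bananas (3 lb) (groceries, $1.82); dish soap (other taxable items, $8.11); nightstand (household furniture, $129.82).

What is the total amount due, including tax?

$295.17

Art supplies kit $31.91: children's toys → 7.25% + 2.75% local = 10% → $3.191
Greek yogurt (32 oz) $7.03: groceries → 5% + 0% local = 5% → $0.3515
Dry cleaning (3 garments) $27.96: personal services → 9% + 2.25% local = 11.25% → $3.1455
Umbrella $31.03: other taxable items → 4.75% + 1.5% local = 6.25% → $1.939375
Board game $36.21: children's toys → 7.25% + 2.75% local = 10% → $3.621
Pasta (2 lb) $3.09: groceries → 5% + 0% local = 5% → $0.1545
Bananas (3 lb) $1.82: groceries → 5% + 0% local = 5% → $0.091
Dish soap $8.11: other taxable items → 4.75% + 1.5% local = 6.25% → $0.506875
Nightstand $129.82: household furniture → 3.5% + 0.5% local = 4% → $5.1928
Subtotal = $276.98; unrounded tax = $18.19355 → $18.19; total due = $295.17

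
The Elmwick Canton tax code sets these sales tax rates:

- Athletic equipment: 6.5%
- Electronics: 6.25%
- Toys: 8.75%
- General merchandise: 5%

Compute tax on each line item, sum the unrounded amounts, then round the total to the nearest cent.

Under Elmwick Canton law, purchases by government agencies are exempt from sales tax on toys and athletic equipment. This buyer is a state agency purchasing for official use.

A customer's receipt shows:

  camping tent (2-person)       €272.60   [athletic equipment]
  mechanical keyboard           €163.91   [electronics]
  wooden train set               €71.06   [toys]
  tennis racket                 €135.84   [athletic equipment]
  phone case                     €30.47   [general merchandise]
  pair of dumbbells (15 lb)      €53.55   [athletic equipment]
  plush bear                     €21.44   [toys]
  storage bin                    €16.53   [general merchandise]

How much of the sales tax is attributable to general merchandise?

Phone case €30.47: general merchandise → 5% → €1.5235
Storage bin €16.53: general merchandise → 5% → €0.8265
Tax on general merchandise: unrounded sum = €2.35 → €2.35

€2.35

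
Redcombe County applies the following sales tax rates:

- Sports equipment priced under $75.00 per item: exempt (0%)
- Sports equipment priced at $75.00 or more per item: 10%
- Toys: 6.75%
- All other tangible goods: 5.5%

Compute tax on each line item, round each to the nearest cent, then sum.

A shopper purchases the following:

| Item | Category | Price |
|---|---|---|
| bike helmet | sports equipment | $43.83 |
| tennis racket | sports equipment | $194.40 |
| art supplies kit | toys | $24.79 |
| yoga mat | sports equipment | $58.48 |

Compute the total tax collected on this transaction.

Bike helmet $43.83: sports equipment, under $75.00 → 0% → $0.00
Tennis racket $194.40: sports equipment, $75.00 or more → 10% → $19.44
Art supplies kit $24.79: toys → 6.75% → $1.67
Yoga mat $58.48: sports equipment, under $75.00 → 0% → $0.00
Total tax = $19.44 + $1.67 = $21.11

$21.11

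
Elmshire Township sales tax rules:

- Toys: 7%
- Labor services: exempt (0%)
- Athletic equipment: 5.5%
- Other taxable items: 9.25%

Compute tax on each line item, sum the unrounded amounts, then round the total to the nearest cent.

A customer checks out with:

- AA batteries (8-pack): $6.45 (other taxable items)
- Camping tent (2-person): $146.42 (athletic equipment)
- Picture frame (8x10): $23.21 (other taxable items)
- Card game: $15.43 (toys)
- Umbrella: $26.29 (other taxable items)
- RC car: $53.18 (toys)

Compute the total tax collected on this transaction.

$18.03

AA batteries (8-pack) $6.45: other taxable items → 9.25% → $0.596625
Camping tent (2-person) $146.42: athletic equipment → 5.5% → $8.0531
Picture frame (8x10) $23.21: other taxable items → 9.25% → $2.146925
Card game $15.43: toys → 7% → $1.0801
Umbrella $26.29: other taxable items → 9.25% → $2.431825
RC car $53.18: toys → 7% → $3.7226
Unrounded tax sum = $18.031175 → $18.03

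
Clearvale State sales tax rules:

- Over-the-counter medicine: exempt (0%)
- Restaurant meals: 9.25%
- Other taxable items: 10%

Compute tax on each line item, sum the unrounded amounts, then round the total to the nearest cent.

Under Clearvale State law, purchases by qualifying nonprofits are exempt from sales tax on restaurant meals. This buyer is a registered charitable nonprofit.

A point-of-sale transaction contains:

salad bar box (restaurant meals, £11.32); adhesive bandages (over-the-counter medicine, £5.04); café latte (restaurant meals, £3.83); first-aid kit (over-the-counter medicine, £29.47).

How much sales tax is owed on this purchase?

Salad bar box £11.32: restaurant meals, buyer-exempt → 0% → £0.00
Adhesive bandages £5.04: over-the-counter medicine → 0% → £0.00
Café latte £3.83: restaurant meals, buyer-exempt → 0% → £0.00
First-aid kit £29.47: over-the-counter medicine → 0% → £0.00
Unrounded tax sum = £0.00 → £0.00

£0.00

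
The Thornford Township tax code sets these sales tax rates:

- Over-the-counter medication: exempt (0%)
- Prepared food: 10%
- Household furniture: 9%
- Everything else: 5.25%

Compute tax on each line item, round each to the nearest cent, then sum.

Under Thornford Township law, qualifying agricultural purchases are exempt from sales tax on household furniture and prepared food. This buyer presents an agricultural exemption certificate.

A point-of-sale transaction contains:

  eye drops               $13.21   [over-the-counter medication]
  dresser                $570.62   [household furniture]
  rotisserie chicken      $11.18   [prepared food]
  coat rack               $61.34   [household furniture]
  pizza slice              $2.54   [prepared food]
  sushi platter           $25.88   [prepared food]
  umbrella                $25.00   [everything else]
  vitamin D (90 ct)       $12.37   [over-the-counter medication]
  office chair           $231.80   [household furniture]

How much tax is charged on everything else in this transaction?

$1.31

Umbrella $25.00: everything else → 5.25% → $1.31
Tax on everything else = $1.31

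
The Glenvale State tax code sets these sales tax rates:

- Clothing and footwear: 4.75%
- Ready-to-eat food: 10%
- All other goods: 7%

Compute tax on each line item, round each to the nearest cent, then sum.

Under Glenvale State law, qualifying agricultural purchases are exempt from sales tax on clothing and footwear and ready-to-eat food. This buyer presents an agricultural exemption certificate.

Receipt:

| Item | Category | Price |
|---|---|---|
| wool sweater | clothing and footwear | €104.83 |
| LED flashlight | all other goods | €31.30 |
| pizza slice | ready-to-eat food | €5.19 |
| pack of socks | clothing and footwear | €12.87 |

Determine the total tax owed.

€2.19

Wool sweater €104.83: clothing and footwear, buyer-exempt → 0% → €0.00
LED flashlight €31.30: all other goods → 7% → €2.19
Pizza slice €5.19: ready-to-eat food, buyer-exempt → 0% → €0.00
Pack of socks €12.87: clothing and footwear, buyer-exempt → 0% → €0.00
Total tax = €2.19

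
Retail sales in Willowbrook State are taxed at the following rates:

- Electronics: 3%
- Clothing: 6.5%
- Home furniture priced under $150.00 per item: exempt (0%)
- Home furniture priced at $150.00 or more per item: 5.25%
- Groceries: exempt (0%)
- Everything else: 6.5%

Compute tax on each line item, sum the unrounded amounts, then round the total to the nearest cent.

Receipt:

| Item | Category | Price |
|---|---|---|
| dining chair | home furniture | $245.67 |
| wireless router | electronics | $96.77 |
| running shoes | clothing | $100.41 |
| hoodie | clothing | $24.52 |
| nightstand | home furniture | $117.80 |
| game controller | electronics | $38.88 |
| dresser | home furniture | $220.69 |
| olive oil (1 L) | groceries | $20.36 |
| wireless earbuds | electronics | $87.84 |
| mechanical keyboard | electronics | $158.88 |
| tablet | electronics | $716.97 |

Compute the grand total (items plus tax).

Dining chair $245.67: home furniture, $150.00 or more → 5.25% → $12.897675
Wireless router $96.77: electronics → 3% → $2.9031
Running shoes $100.41: clothing → 6.5% → $6.52665
Hoodie $24.52: clothing → 6.5% → $1.5938
Nightstand $117.80: home furniture, under $150.00 → 0% → $0.00
Game controller $38.88: electronics → 3% → $1.1664
Dresser $220.69: home furniture, $150.00 or more → 5.25% → $11.586225
Olive oil (1 L) $20.36: groceries → 0% → $0.00
Wireless earbuds $87.84: electronics → 3% → $2.6352
Mechanical keyboard $158.88: electronics → 3% → $4.7664
Tablet $716.97: electronics → 3% → $21.5091
Subtotal = $1828.79; unrounded tax = $65.58455 → $65.58; total due = $1894.37

$1894.37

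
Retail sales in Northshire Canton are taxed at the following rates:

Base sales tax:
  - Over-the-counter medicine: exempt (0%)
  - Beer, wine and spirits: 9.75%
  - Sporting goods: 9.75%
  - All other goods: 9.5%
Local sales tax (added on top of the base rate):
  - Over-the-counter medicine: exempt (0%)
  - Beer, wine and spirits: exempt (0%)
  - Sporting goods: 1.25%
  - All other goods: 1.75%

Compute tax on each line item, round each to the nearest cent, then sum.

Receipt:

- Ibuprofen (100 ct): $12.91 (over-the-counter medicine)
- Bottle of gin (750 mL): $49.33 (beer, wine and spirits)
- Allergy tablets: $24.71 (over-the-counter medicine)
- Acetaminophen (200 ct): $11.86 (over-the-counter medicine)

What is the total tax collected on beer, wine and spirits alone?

$4.81

Bottle of gin (750 mL) $49.33: beer, wine and spirits → 9.75% + 0% local = 9.75% → $4.81
Tax on beer, wine and spirits = $4.81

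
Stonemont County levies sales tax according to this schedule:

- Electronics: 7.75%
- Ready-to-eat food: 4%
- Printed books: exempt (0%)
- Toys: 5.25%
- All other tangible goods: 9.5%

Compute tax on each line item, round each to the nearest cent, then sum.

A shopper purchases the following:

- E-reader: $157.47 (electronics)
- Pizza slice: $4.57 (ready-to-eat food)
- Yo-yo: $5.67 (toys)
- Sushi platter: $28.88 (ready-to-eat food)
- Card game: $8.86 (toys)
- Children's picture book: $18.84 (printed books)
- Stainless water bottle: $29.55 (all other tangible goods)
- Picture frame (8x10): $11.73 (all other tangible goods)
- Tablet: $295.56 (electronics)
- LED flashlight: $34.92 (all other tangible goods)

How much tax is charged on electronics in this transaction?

E-reader $157.47: electronics → 7.75% → $12.20
Tablet $295.56: electronics → 7.75% → $22.91
Tax on electronics = $12.20 + $22.91 = $35.11

$35.11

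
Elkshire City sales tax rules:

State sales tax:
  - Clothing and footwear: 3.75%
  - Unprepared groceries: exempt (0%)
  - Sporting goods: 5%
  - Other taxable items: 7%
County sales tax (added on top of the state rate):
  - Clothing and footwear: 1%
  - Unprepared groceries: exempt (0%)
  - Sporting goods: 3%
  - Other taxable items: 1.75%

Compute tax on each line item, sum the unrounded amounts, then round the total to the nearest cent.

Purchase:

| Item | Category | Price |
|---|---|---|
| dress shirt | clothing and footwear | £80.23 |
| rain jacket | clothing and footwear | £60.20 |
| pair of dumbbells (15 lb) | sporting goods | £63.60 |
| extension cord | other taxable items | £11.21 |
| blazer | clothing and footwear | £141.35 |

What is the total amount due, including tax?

Dress shirt £80.23: clothing and footwear → 3.75% + 1% county = 4.75% → £3.810925
Rain jacket £60.20: clothing and footwear → 3.75% + 1% county = 4.75% → £2.8595
Pair of dumbbells (15 lb) £63.60: sporting goods → 5% + 3% county = 8% → £5.088
Extension cord £11.21: other taxable items → 7% + 1.75% county = 8.75% → £0.980875
Blazer £141.35: clothing and footwear → 3.75% + 1% county = 4.75% → £6.714125
Subtotal = £356.59; unrounded tax = £19.453425 → £19.45; total due = £376.04

£376.04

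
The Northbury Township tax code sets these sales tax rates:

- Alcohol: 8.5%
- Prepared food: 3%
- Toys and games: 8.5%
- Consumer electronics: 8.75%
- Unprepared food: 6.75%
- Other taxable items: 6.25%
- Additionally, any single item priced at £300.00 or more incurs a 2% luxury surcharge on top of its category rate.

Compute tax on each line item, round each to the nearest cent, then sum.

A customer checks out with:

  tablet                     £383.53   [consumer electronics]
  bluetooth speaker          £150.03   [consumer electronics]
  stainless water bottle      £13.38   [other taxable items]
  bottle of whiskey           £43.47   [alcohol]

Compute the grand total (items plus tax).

Tablet £383.53: consumer electronics → 8.75% + 2% surcharge = 10.75% → £41.23
Bluetooth speaker £150.03: consumer electronics → 8.75% → £13.13
Stainless water bottle £13.38: other taxable items → 6.25% → £0.84
Bottle of whiskey £43.47: alcohol → 8.5% → £3.69
Subtotal = £590.41; tax = £58.89; total due = £649.30

£649.30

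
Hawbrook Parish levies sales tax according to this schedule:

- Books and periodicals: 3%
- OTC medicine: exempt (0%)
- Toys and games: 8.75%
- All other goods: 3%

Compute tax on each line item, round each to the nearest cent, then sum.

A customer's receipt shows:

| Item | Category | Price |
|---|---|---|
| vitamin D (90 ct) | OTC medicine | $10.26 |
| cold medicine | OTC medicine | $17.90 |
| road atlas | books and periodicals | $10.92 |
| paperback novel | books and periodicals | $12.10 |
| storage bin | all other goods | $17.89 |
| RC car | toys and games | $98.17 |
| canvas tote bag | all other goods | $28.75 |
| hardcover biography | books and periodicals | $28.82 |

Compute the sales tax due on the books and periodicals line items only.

Road atlas $10.92: books and periodicals → 3% → $0.33
Paperback novel $12.10: books and periodicals → 3% → $0.36
Hardcover biography $28.82: books and periodicals → 3% → $0.86
Tax on books and periodicals = $0.33 + $0.36 + $0.86 = $1.55

$1.55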